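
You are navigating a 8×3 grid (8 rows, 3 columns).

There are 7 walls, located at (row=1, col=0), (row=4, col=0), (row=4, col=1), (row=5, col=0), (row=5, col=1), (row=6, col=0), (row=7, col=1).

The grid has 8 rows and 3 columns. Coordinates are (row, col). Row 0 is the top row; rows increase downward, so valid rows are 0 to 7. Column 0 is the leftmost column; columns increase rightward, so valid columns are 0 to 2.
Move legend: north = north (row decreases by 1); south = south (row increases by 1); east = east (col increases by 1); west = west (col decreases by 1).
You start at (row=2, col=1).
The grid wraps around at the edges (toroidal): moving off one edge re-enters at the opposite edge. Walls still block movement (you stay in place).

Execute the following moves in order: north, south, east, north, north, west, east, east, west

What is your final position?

Answer: Final position: (row=0, col=2)

Derivation:
Start: (row=2, col=1)
  north (north): (row=2, col=1) -> (row=1, col=1)
  south (south): (row=1, col=1) -> (row=2, col=1)
  east (east): (row=2, col=1) -> (row=2, col=2)
  north (north): (row=2, col=2) -> (row=1, col=2)
  north (north): (row=1, col=2) -> (row=0, col=2)
  west (west): (row=0, col=2) -> (row=0, col=1)
  east (east): (row=0, col=1) -> (row=0, col=2)
  east (east): (row=0, col=2) -> (row=0, col=0)
  west (west): (row=0, col=0) -> (row=0, col=2)
Final: (row=0, col=2)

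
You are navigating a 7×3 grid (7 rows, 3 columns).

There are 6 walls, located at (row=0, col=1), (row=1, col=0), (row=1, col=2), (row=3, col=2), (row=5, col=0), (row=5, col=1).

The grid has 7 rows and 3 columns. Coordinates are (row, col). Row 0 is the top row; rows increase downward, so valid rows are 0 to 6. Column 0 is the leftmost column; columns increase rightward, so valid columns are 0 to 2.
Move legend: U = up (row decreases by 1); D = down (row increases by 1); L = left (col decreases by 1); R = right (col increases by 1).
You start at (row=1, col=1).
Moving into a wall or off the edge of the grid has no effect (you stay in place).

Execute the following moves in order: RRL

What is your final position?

Start: (row=1, col=1)
  R (right): blocked, stay at (row=1, col=1)
  R (right): blocked, stay at (row=1, col=1)
  L (left): blocked, stay at (row=1, col=1)
Final: (row=1, col=1)

Answer: Final position: (row=1, col=1)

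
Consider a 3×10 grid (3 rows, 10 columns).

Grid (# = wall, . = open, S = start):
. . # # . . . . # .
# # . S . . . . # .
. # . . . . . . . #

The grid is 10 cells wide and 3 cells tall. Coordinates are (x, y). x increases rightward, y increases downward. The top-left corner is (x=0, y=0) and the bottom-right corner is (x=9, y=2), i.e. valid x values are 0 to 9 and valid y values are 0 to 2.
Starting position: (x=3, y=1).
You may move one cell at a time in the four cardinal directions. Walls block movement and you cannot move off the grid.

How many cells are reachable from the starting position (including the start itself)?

BFS flood-fill from (x=3, y=1):
  Distance 0: (x=3, y=1)
  Distance 1: (x=2, y=1), (x=4, y=1), (x=3, y=2)
  Distance 2: (x=4, y=0), (x=5, y=1), (x=2, y=2), (x=4, y=2)
  Distance 3: (x=5, y=0), (x=6, y=1), (x=5, y=2)
  Distance 4: (x=6, y=0), (x=7, y=1), (x=6, y=2)
  Distance 5: (x=7, y=0), (x=7, y=2)
  Distance 6: (x=8, y=2)
Total reachable: 17 (grid has 22 open cells total)

Answer: Reachable cells: 17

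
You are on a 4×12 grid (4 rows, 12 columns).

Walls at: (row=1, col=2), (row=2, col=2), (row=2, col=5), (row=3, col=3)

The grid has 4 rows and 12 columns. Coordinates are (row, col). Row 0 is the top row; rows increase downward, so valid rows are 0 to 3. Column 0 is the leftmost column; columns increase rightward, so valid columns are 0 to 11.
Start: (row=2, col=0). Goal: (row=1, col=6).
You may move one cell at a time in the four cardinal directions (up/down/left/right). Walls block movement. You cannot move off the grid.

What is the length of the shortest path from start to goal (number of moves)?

Answer: Shortest path length: 9

Derivation:
BFS from (row=2, col=0) until reaching (row=1, col=6):
  Distance 0: (row=2, col=0)
  Distance 1: (row=1, col=0), (row=2, col=1), (row=3, col=0)
  Distance 2: (row=0, col=0), (row=1, col=1), (row=3, col=1)
  Distance 3: (row=0, col=1), (row=3, col=2)
  Distance 4: (row=0, col=2)
  Distance 5: (row=0, col=3)
  Distance 6: (row=0, col=4), (row=1, col=3)
  Distance 7: (row=0, col=5), (row=1, col=4), (row=2, col=3)
  Distance 8: (row=0, col=6), (row=1, col=5), (row=2, col=4)
  Distance 9: (row=0, col=7), (row=1, col=6), (row=3, col=4)  <- goal reached here
One shortest path (9 moves): (row=2, col=0) -> (row=2, col=1) -> (row=1, col=1) -> (row=0, col=1) -> (row=0, col=2) -> (row=0, col=3) -> (row=0, col=4) -> (row=0, col=5) -> (row=0, col=6) -> (row=1, col=6)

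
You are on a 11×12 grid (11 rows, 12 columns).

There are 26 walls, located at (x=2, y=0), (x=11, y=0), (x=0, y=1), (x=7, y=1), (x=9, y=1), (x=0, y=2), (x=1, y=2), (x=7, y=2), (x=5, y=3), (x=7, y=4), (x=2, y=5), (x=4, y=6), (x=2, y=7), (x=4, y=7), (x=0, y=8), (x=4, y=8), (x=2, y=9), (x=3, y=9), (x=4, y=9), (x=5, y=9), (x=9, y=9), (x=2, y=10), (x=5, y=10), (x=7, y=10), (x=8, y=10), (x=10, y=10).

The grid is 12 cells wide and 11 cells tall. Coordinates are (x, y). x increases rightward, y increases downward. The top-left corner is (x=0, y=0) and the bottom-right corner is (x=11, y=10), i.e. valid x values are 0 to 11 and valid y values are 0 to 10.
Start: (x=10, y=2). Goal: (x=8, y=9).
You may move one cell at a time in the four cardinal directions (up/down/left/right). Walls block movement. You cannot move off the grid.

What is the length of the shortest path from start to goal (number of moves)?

Answer: Shortest path length: 9

Derivation:
BFS from (x=10, y=2) until reaching (x=8, y=9):
  Distance 0: (x=10, y=2)
  Distance 1: (x=10, y=1), (x=9, y=2), (x=11, y=2), (x=10, y=3)
  Distance 2: (x=10, y=0), (x=11, y=1), (x=8, y=2), (x=9, y=3), (x=11, y=3), (x=10, y=4)
  Distance 3: (x=9, y=0), (x=8, y=1), (x=8, y=3), (x=9, y=4), (x=11, y=4), (x=10, y=5)
  Distance 4: (x=8, y=0), (x=7, y=3), (x=8, y=4), (x=9, y=5), (x=11, y=5), (x=10, y=6)
  Distance 5: (x=7, y=0), (x=6, y=3), (x=8, y=5), (x=9, y=6), (x=11, y=6), (x=10, y=7)
  Distance 6: (x=6, y=0), (x=6, y=2), (x=6, y=4), (x=7, y=5), (x=8, y=6), (x=9, y=7), (x=11, y=7), (x=10, y=8)
  Distance 7: (x=5, y=0), (x=6, y=1), (x=5, y=2), (x=5, y=4), (x=6, y=5), (x=7, y=6), (x=8, y=7), (x=9, y=8), (x=11, y=8), (x=10, y=9)
  Distance 8: (x=4, y=0), (x=5, y=1), (x=4, y=2), (x=4, y=4), (x=5, y=5), (x=6, y=6), (x=7, y=7), (x=8, y=8), (x=11, y=9)
  Distance 9: (x=3, y=0), (x=4, y=1), (x=3, y=2), (x=4, y=3), (x=3, y=4), (x=4, y=5), (x=5, y=6), (x=6, y=7), (x=7, y=8), (x=8, y=9), (x=11, y=10)  <- goal reached here
One shortest path (9 moves): (x=10, y=2) -> (x=9, y=2) -> (x=8, y=2) -> (x=8, y=3) -> (x=8, y=4) -> (x=8, y=5) -> (x=8, y=6) -> (x=8, y=7) -> (x=8, y=8) -> (x=8, y=9)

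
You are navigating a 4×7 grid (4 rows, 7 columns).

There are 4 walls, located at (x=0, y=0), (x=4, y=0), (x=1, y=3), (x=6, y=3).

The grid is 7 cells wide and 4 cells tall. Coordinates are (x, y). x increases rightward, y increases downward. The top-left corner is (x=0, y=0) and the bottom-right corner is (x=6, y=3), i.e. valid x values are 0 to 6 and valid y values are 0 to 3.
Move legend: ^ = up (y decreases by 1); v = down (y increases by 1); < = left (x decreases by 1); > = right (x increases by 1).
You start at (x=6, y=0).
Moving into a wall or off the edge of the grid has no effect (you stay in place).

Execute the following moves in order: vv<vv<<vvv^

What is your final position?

Answer: Final position: (x=3, y=2)

Derivation:
Start: (x=6, y=0)
  v (down): (x=6, y=0) -> (x=6, y=1)
  v (down): (x=6, y=1) -> (x=6, y=2)
  < (left): (x=6, y=2) -> (x=5, y=2)
  v (down): (x=5, y=2) -> (x=5, y=3)
  v (down): blocked, stay at (x=5, y=3)
  < (left): (x=5, y=3) -> (x=4, y=3)
  < (left): (x=4, y=3) -> (x=3, y=3)
  [×3]v (down): blocked, stay at (x=3, y=3)
  ^ (up): (x=3, y=3) -> (x=3, y=2)
Final: (x=3, y=2)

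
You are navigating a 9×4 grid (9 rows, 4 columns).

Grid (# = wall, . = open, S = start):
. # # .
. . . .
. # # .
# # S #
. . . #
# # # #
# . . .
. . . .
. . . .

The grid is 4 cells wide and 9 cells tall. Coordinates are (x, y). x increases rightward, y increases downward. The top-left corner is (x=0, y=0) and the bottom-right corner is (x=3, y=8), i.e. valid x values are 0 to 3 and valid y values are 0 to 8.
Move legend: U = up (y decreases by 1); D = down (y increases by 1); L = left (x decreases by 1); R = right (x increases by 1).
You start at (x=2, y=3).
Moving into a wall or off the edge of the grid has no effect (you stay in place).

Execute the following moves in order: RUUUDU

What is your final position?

Answer: Final position: (x=2, y=3)

Derivation:
Start: (x=2, y=3)
  R (right): blocked, stay at (x=2, y=3)
  [×3]U (up): blocked, stay at (x=2, y=3)
  D (down): (x=2, y=3) -> (x=2, y=4)
  U (up): (x=2, y=4) -> (x=2, y=3)
Final: (x=2, y=3)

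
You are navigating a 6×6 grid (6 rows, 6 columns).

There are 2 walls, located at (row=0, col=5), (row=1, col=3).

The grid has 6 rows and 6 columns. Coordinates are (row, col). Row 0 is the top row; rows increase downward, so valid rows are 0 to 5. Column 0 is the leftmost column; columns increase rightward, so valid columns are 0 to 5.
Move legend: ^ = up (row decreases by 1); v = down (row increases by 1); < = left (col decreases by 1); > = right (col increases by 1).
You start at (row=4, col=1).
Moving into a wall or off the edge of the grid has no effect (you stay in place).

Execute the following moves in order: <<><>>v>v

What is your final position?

Start: (row=4, col=1)
  < (left): (row=4, col=1) -> (row=4, col=0)
  < (left): blocked, stay at (row=4, col=0)
  > (right): (row=4, col=0) -> (row=4, col=1)
  < (left): (row=4, col=1) -> (row=4, col=0)
  > (right): (row=4, col=0) -> (row=4, col=1)
  > (right): (row=4, col=1) -> (row=4, col=2)
  v (down): (row=4, col=2) -> (row=5, col=2)
  > (right): (row=5, col=2) -> (row=5, col=3)
  v (down): blocked, stay at (row=5, col=3)
Final: (row=5, col=3)

Answer: Final position: (row=5, col=3)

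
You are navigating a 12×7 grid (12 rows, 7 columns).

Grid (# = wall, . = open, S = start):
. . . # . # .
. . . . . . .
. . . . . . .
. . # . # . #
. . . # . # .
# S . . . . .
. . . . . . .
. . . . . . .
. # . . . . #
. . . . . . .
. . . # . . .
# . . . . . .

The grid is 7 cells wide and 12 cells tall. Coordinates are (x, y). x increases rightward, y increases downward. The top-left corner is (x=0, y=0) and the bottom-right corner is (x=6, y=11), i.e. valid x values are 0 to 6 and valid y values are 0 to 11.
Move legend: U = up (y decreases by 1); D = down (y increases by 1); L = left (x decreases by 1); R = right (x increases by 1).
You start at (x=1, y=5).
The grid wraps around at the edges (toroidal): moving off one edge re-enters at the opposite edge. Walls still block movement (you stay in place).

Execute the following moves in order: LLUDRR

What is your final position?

Answer: Final position: (x=3, y=5)

Derivation:
Start: (x=1, y=5)
  L (left): blocked, stay at (x=1, y=5)
  L (left): blocked, stay at (x=1, y=5)
  U (up): (x=1, y=5) -> (x=1, y=4)
  D (down): (x=1, y=4) -> (x=1, y=5)
  R (right): (x=1, y=5) -> (x=2, y=5)
  R (right): (x=2, y=5) -> (x=3, y=5)
Final: (x=3, y=5)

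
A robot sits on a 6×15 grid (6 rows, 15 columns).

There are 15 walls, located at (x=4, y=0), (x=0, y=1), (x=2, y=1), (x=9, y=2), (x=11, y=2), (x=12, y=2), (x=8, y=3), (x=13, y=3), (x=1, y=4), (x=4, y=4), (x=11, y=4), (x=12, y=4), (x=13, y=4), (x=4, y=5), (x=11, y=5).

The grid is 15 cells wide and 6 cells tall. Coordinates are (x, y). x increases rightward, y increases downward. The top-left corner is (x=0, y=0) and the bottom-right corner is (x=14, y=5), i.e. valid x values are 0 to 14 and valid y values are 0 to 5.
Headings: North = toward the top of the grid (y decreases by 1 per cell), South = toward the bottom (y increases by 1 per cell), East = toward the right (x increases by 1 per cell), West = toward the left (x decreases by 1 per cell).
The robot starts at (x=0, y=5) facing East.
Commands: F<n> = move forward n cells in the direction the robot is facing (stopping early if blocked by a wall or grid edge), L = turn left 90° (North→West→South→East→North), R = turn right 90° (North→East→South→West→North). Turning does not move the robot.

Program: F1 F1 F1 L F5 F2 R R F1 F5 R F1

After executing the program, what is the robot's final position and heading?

Start: (x=0, y=5), facing East
  F1: move forward 1, now at (x=1, y=5)
  F1: move forward 1, now at (x=2, y=5)
  F1: move forward 1, now at (x=3, y=5)
  L: turn left, now facing North
  F5: move forward 5, now at (x=3, y=0)
  F2: move forward 0/2 (blocked), now at (x=3, y=0)
  R: turn right, now facing East
  R: turn right, now facing South
  F1: move forward 1, now at (x=3, y=1)
  F5: move forward 4/5 (blocked), now at (x=3, y=5)
  R: turn right, now facing West
  F1: move forward 1, now at (x=2, y=5)
Final: (x=2, y=5), facing West

Answer: Final position: (x=2, y=5), facing West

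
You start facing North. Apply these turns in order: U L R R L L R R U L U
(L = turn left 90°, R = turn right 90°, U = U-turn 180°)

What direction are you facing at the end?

Answer: Final heading: South

Derivation:
Start: North
  U (U-turn (180°)) -> South
  L (left (90° counter-clockwise)) -> East
  R (right (90° clockwise)) -> South
  R (right (90° clockwise)) -> West
  L (left (90° counter-clockwise)) -> South
  L (left (90° counter-clockwise)) -> East
  R (right (90° clockwise)) -> South
  R (right (90° clockwise)) -> West
  U (U-turn (180°)) -> East
  L (left (90° counter-clockwise)) -> North
  U (U-turn (180°)) -> South
Final: South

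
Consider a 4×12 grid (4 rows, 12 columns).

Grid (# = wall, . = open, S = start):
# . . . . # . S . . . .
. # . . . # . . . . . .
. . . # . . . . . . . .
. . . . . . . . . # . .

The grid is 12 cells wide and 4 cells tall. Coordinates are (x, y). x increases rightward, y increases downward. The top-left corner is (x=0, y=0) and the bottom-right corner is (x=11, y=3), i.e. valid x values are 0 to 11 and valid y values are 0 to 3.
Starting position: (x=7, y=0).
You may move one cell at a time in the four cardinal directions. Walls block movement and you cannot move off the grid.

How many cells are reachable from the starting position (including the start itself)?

Answer: Reachable cells: 42

Derivation:
BFS flood-fill from (x=7, y=0):
  Distance 0: (x=7, y=0)
  Distance 1: (x=6, y=0), (x=8, y=0), (x=7, y=1)
  Distance 2: (x=9, y=0), (x=6, y=1), (x=8, y=1), (x=7, y=2)
  Distance 3: (x=10, y=0), (x=9, y=1), (x=6, y=2), (x=8, y=2), (x=7, y=3)
  Distance 4: (x=11, y=0), (x=10, y=1), (x=5, y=2), (x=9, y=2), (x=6, y=3), (x=8, y=3)
  Distance 5: (x=11, y=1), (x=4, y=2), (x=10, y=2), (x=5, y=3)
  Distance 6: (x=4, y=1), (x=11, y=2), (x=4, y=3), (x=10, y=3)
  Distance 7: (x=4, y=0), (x=3, y=1), (x=3, y=3), (x=11, y=3)
  Distance 8: (x=3, y=0), (x=2, y=1), (x=2, y=3)
  Distance 9: (x=2, y=0), (x=2, y=2), (x=1, y=3)
  Distance 10: (x=1, y=0), (x=1, y=2), (x=0, y=3)
  Distance 11: (x=0, y=2)
  Distance 12: (x=0, y=1)
Total reachable: 42 (grid has 42 open cells total)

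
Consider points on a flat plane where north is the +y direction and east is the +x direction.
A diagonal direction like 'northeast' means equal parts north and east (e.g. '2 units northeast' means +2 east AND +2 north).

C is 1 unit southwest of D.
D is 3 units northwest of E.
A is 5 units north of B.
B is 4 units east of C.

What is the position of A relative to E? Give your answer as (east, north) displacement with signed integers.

Answer: A is at (east=0, north=7) relative to E.

Derivation:
Place E at the origin (east=0, north=0).
  D is 3 units northwest of E: delta (east=-3, north=+3); D at (east=-3, north=3).
  C is 1 unit southwest of D: delta (east=-1, north=-1); C at (east=-4, north=2).
  B is 4 units east of C: delta (east=+4, north=+0); B at (east=0, north=2).
  A is 5 units north of B: delta (east=+0, north=+5); A at (east=0, north=7).
Therefore A relative to E: (east=0, north=7).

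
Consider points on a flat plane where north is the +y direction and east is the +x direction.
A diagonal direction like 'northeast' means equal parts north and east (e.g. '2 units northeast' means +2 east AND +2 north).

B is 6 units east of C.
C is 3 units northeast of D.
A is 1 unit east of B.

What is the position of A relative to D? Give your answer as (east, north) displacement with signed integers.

Place D at the origin (east=0, north=0).
  C is 3 units northeast of D: delta (east=+3, north=+3); C at (east=3, north=3).
  B is 6 units east of C: delta (east=+6, north=+0); B at (east=9, north=3).
  A is 1 unit east of B: delta (east=+1, north=+0); A at (east=10, north=3).
Therefore A relative to D: (east=10, north=3).

Answer: A is at (east=10, north=3) relative to D.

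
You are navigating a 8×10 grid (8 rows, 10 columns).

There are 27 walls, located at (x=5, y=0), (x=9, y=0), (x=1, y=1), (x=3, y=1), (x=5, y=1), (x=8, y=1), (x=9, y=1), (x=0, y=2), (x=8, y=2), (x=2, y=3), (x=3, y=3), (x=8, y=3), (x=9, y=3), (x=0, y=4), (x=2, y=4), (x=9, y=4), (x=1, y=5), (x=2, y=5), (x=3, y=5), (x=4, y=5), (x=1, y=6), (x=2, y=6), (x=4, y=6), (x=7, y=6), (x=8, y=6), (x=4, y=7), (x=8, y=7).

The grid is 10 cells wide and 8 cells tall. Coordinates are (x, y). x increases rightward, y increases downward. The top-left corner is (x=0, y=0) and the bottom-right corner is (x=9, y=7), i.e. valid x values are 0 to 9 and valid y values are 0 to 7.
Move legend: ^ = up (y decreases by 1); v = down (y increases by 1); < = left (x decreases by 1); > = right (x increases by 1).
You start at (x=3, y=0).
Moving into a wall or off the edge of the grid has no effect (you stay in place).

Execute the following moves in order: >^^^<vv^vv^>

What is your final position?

Start: (x=3, y=0)
  > (right): (x=3, y=0) -> (x=4, y=0)
  [×3]^ (up): blocked, stay at (x=4, y=0)
  < (left): (x=4, y=0) -> (x=3, y=0)
  v (down): blocked, stay at (x=3, y=0)
  v (down): blocked, stay at (x=3, y=0)
  ^ (up): blocked, stay at (x=3, y=0)
  v (down): blocked, stay at (x=3, y=0)
  v (down): blocked, stay at (x=3, y=0)
  ^ (up): blocked, stay at (x=3, y=0)
  > (right): (x=3, y=0) -> (x=4, y=0)
Final: (x=4, y=0)

Answer: Final position: (x=4, y=0)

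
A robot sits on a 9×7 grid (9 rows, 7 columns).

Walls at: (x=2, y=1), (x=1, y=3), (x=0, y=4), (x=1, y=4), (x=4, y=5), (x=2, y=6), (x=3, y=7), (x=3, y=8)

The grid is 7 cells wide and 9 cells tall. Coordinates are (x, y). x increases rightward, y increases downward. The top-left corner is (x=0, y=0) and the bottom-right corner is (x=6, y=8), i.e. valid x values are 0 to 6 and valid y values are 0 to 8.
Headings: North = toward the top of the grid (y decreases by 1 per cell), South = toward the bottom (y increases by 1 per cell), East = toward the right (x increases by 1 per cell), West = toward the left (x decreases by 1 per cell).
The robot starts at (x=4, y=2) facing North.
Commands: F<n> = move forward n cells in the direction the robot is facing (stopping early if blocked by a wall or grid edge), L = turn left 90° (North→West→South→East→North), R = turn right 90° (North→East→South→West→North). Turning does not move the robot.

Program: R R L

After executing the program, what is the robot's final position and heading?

Answer: Final position: (x=4, y=2), facing East

Derivation:
Start: (x=4, y=2), facing North
  R: turn right, now facing East
  R: turn right, now facing South
  L: turn left, now facing East
Final: (x=4, y=2), facing East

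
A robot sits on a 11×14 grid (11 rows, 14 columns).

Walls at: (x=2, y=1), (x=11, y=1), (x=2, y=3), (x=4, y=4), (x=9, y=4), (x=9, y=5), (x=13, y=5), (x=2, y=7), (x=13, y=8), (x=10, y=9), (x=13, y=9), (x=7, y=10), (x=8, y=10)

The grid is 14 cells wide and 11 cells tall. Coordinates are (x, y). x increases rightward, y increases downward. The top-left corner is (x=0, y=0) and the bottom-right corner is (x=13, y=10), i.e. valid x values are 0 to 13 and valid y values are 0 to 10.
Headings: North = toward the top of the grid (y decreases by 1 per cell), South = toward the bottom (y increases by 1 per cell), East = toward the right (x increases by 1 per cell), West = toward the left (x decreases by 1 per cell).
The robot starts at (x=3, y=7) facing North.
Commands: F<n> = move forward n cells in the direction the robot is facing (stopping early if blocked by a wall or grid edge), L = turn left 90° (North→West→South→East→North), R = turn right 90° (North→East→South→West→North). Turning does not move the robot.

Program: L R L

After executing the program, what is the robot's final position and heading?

Answer: Final position: (x=3, y=7), facing West

Derivation:
Start: (x=3, y=7), facing North
  L: turn left, now facing West
  R: turn right, now facing North
  L: turn left, now facing West
Final: (x=3, y=7), facing West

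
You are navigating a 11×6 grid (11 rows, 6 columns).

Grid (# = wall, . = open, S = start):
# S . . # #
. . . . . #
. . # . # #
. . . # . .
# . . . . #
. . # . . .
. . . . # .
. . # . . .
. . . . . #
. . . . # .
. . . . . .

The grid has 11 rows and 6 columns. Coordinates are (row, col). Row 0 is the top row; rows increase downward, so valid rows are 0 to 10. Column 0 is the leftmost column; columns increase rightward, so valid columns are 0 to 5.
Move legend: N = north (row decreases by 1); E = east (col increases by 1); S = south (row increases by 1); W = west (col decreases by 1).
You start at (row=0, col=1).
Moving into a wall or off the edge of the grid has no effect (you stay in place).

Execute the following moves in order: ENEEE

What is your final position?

Start: (row=0, col=1)
  E (east): (row=0, col=1) -> (row=0, col=2)
  N (north): blocked, stay at (row=0, col=2)
  E (east): (row=0, col=2) -> (row=0, col=3)
  E (east): blocked, stay at (row=0, col=3)
  E (east): blocked, stay at (row=0, col=3)
Final: (row=0, col=3)

Answer: Final position: (row=0, col=3)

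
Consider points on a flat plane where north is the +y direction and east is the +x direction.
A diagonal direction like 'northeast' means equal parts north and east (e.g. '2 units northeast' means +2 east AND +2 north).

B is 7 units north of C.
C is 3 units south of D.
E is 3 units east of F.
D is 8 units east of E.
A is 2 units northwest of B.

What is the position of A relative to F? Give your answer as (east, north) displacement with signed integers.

Place F at the origin (east=0, north=0).
  E is 3 units east of F: delta (east=+3, north=+0); E at (east=3, north=0).
  D is 8 units east of E: delta (east=+8, north=+0); D at (east=11, north=0).
  C is 3 units south of D: delta (east=+0, north=-3); C at (east=11, north=-3).
  B is 7 units north of C: delta (east=+0, north=+7); B at (east=11, north=4).
  A is 2 units northwest of B: delta (east=-2, north=+2); A at (east=9, north=6).
Therefore A relative to F: (east=9, north=6).

Answer: A is at (east=9, north=6) relative to F.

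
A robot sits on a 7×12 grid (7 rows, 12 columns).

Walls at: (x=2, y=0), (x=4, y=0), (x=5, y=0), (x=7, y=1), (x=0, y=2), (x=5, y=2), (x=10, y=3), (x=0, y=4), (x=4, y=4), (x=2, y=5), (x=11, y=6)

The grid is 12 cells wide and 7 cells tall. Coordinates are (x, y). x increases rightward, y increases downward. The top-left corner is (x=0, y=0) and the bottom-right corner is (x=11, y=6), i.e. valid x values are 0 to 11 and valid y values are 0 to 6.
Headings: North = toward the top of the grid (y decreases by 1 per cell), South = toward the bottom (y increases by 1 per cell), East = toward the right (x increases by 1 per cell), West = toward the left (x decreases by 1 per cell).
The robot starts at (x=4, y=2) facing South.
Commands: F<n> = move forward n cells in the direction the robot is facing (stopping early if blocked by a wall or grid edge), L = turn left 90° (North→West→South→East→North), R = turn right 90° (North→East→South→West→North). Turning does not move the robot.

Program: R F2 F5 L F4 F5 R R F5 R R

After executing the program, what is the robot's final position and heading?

Answer: Final position: (x=1, y=1), facing South

Derivation:
Start: (x=4, y=2), facing South
  R: turn right, now facing West
  F2: move forward 2, now at (x=2, y=2)
  F5: move forward 1/5 (blocked), now at (x=1, y=2)
  L: turn left, now facing South
  F4: move forward 4, now at (x=1, y=6)
  F5: move forward 0/5 (blocked), now at (x=1, y=6)
  R: turn right, now facing West
  R: turn right, now facing North
  F5: move forward 5, now at (x=1, y=1)
  R: turn right, now facing East
  R: turn right, now facing South
Final: (x=1, y=1), facing South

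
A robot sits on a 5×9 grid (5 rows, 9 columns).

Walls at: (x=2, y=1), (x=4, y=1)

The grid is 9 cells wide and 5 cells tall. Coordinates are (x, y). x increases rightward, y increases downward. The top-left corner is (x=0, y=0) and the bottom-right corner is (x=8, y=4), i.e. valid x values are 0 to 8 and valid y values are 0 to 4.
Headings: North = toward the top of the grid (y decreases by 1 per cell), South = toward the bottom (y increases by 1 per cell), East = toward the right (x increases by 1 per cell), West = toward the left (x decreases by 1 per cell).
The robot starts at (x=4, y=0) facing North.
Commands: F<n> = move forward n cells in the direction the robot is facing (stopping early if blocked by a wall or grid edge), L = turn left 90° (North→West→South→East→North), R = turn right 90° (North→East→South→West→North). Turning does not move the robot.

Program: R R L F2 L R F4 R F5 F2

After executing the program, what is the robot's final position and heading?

Answer: Final position: (x=8, y=4), facing South

Derivation:
Start: (x=4, y=0), facing North
  R: turn right, now facing East
  R: turn right, now facing South
  L: turn left, now facing East
  F2: move forward 2, now at (x=6, y=0)
  L: turn left, now facing North
  R: turn right, now facing East
  F4: move forward 2/4 (blocked), now at (x=8, y=0)
  R: turn right, now facing South
  F5: move forward 4/5 (blocked), now at (x=8, y=4)
  F2: move forward 0/2 (blocked), now at (x=8, y=4)
Final: (x=8, y=4), facing South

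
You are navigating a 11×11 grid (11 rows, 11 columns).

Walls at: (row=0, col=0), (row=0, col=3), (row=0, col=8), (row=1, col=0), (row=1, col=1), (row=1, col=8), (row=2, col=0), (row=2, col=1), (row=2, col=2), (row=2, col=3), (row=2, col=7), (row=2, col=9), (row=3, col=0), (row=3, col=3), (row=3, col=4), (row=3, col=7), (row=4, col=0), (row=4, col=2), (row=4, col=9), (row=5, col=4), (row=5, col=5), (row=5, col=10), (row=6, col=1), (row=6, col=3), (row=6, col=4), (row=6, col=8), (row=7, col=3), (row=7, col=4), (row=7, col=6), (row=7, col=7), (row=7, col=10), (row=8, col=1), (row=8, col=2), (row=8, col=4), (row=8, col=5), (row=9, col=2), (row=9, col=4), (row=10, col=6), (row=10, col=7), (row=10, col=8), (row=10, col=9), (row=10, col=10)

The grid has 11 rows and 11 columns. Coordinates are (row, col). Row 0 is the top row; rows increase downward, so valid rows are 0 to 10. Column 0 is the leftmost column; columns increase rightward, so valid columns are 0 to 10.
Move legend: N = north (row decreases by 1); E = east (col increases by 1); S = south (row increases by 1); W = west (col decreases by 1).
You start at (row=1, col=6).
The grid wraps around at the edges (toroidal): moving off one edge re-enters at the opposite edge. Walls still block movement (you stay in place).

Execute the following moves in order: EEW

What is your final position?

Start: (row=1, col=6)
  E (east): (row=1, col=6) -> (row=1, col=7)
  E (east): blocked, stay at (row=1, col=7)
  W (west): (row=1, col=7) -> (row=1, col=6)
Final: (row=1, col=6)

Answer: Final position: (row=1, col=6)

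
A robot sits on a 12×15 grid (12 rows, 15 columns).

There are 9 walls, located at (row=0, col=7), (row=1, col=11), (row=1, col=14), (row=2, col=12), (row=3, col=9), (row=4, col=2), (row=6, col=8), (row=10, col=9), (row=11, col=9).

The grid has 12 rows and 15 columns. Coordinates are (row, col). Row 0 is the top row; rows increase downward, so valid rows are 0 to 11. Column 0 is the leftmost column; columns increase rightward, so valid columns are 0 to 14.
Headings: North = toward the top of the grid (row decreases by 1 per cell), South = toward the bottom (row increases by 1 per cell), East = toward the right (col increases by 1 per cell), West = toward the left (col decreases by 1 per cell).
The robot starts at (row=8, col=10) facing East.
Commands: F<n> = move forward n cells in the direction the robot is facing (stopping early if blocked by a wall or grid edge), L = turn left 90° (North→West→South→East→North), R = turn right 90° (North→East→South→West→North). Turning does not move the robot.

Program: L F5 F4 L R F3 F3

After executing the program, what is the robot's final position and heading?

Start: (row=8, col=10), facing East
  L: turn left, now facing North
  F5: move forward 5, now at (row=3, col=10)
  F4: move forward 3/4 (blocked), now at (row=0, col=10)
  L: turn left, now facing West
  R: turn right, now facing North
  F3: move forward 0/3 (blocked), now at (row=0, col=10)
  F3: move forward 0/3 (blocked), now at (row=0, col=10)
Final: (row=0, col=10), facing North

Answer: Final position: (row=0, col=10), facing North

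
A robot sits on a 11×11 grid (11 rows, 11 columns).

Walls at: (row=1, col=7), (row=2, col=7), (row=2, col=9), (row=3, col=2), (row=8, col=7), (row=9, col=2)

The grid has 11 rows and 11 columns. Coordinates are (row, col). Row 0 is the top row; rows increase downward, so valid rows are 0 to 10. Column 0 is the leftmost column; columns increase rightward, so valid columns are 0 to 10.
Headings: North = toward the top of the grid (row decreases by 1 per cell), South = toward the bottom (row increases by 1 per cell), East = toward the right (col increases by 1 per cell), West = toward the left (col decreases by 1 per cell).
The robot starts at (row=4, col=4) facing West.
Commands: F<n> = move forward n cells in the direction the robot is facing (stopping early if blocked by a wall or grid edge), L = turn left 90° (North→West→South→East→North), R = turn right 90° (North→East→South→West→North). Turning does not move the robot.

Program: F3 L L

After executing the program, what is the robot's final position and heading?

Answer: Final position: (row=4, col=1), facing East

Derivation:
Start: (row=4, col=4), facing West
  F3: move forward 3, now at (row=4, col=1)
  L: turn left, now facing South
  L: turn left, now facing East
Final: (row=4, col=1), facing East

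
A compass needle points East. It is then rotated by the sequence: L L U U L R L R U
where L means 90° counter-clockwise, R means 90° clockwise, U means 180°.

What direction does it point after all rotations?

Answer: Final heading: East

Derivation:
Start: East
  L (left (90° counter-clockwise)) -> North
  L (left (90° counter-clockwise)) -> West
  U (U-turn (180°)) -> East
  U (U-turn (180°)) -> West
  L (left (90° counter-clockwise)) -> South
  R (right (90° clockwise)) -> West
  L (left (90° counter-clockwise)) -> South
  R (right (90° clockwise)) -> West
  U (U-turn (180°)) -> East
Final: East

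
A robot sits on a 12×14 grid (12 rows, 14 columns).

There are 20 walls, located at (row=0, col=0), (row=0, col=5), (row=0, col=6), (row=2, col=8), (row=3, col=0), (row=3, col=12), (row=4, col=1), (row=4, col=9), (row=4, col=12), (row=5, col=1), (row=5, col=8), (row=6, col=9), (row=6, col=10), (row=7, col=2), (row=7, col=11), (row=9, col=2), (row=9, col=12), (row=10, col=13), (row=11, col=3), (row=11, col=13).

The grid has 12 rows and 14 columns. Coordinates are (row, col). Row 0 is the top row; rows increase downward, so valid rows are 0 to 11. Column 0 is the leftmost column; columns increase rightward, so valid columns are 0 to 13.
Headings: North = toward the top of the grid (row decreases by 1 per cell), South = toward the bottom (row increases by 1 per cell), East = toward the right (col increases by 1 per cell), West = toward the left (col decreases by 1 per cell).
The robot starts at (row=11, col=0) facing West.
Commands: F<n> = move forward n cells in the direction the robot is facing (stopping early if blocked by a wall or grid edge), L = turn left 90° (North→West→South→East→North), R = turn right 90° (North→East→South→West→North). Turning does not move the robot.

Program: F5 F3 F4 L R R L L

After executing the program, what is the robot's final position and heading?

Answer: Final position: (row=11, col=0), facing South

Derivation:
Start: (row=11, col=0), facing West
  F5: move forward 0/5 (blocked), now at (row=11, col=0)
  F3: move forward 0/3 (blocked), now at (row=11, col=0)
  F4: move forward 0/4 (blocked), now at (row=11, col=0)
  L: turn left, now facing South
  R: turn right, now facing West
  R: turn right, now facing North
  L: turn left, now facing West
  L: turn left, now facing South
Final: (row=11, col=0), facing South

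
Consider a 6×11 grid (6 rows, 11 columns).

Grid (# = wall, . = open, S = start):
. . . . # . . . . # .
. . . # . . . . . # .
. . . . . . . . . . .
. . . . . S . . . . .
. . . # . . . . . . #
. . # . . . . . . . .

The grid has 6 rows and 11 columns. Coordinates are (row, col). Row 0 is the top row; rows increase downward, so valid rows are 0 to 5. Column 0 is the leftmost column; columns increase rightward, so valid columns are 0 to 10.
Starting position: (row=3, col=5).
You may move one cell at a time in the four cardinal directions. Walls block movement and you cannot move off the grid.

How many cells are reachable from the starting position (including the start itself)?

Answer: Reachable cells: 59

Derivation:
BFS flood-fill from (row=3, col=5):
  Distance 0: (row=3, col=5)
  Distance 1: (row=2, col=5), (row=3, col=4), (row=3, col=6), (row=4, col=5)
  Distance 2: (row=1, col=5), (row=2, col=4), (row=2, col=6), (row=3, col=3), (row=3, col=7), (row=4, col=4), (row=4, col=6), (row=5, col=5)
  Distance 3: (row=0, col=5), (row=1, col=4), (row=1, col=6), (row=2, col=3), (row=2, col=7), (row=3, col=2), (row=3, col=8), (row=4, col=7), (row=5, col=4), (row=5, col=6)
  Distance 4: (row=0, col=6), (row=1, col=7), (row=2, col=2), (row=2, col=8), (row=3, col=1), (row=3, col=9), (row=4, col=2), (row=4, col=8), (row=5, col=3), (row=5, col=7)
  Distance 5: (row=0, col=7), (row=1, col=2), (row=1, col=8), (row=2, col=1), (row=2, col=9), (row=3, col=0), (row=3, col=10), (row=4, col=1), (row=4, col=9), (row=5, col=8)
  Distance 6: (row=0, col=2), (row=0, col=8), (row=1, col=1), (row=2, col=0), (row=2, col=10), (row=4, col=0), (row=5, col=1), (row=5, col=9)
  Distance 7: (row=0, col=1), (row=0, col=3), (row=1, col=0), (row=1, col=10), (row=5, col=0), (row=5, col=10)
  Distance 8: (row=0, col=0), (row=0, col=10)
Total reachable: 59 (grid has 59 open cells total)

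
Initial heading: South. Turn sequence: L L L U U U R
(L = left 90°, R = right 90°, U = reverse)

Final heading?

Start: South
  L (left (90° counter-clockwise)) -> East
  L (left (90° counter-clockwise)) -> North
  L (left (90° counter-clockwise)) -> West
  U (U-turn (180°)) -> East
  U (U-turn (180°)) -> West
  U (U-turn (180°)) -> East
  R (right (90° clockwise)) -> South
Final: South

Answer: Final heading: South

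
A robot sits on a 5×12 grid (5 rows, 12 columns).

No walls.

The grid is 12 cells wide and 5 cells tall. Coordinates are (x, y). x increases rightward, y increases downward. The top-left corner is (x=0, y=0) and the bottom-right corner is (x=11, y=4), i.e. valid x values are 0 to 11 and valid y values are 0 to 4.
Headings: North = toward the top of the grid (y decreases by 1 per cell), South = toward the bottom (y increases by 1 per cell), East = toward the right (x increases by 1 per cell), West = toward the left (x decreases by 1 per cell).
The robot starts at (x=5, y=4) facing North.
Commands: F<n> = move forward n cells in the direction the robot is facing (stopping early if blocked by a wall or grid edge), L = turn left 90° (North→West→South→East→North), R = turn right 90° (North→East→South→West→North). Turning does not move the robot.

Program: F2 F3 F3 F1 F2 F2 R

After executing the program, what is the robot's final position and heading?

Answer: Final position: (x=5, y=0), facing East

Derivation:
Start: (x=5, y=4), facing North
  F2: move forward 2, now at (x=5, y=2)
  F3: move forward 2/3 (blocked), now at (x=5, y=0)
  F3: move forward 0/3 (blocked), now at (x=5, y=0)
  F1: move forward 0/1 (blocked), now at (x=5, y=0)
  F2: move forward 0/2 (blocked), now at (x=5, y=0)
  F2: move forward 0/2 (blocked), now at (x=5, y=0)
  R: turn right, now facing East
Final: (x=5, y=0), facing East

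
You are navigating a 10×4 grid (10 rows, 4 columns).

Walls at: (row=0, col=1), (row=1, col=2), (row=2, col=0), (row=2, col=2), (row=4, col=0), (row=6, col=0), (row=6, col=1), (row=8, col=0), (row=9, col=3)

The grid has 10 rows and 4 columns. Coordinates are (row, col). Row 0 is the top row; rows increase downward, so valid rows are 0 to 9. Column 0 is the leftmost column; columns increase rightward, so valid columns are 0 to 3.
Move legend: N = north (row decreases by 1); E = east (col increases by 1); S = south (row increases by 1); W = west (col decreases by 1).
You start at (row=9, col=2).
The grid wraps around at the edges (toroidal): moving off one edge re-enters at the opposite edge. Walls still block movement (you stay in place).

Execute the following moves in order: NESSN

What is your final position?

Start: (row=9, col=2)
  N (north): (row=9, col=2) -> (row=8, col=2)
  E (east): (row=8, col=2) -> (row=8, col=3)
  S (south): blocked, stay at (row=8, col=3)
  S (south): blocked, stay at (row=8, col=3)
  N (north): (row=8, col=3) -> (row=7, col=3)
Final: (row=7, col=3)

Answer: Final position: (row=7, col=3)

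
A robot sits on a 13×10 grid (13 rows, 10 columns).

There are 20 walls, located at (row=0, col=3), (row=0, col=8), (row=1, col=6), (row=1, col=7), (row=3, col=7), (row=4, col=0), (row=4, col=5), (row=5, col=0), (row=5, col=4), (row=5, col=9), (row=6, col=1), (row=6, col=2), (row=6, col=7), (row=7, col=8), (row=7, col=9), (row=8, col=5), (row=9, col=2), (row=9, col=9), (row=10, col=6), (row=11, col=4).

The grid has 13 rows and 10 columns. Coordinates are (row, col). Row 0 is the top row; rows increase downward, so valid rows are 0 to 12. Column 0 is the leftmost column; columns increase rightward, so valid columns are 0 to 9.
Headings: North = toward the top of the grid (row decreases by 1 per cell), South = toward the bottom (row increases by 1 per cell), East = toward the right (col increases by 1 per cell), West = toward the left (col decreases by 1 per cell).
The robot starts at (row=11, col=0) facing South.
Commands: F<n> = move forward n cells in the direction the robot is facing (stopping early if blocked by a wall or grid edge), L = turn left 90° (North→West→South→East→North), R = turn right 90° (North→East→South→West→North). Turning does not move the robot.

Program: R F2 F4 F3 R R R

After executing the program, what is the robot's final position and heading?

Answer: Final position: (row=11, col=0), facing South

Derivation:
Start: (row=11, col=0), facing South
  R: turn right, now facing West
  F2: move forward 0/2 (blocked), now at (row=11, col=0)
  F4: move forward 0/4 (blocked), now at (row=11, col=0)
  F3: move forward 0/3 (blocked), now at (row=11, col=0)
  R: turn right, now facing North
  R: turn right, now facing East
  R: turn right, now facing South
Final: (row=11, col=0), facing South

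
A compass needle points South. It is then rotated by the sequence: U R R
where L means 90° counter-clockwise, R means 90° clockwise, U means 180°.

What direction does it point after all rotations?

Start: South
  U (U-turn (180°)) -> North
  R (right (90° clockwise)) -> East
  R (right (90° clockwise)) -> South
Final: South

Answer: Final heading: South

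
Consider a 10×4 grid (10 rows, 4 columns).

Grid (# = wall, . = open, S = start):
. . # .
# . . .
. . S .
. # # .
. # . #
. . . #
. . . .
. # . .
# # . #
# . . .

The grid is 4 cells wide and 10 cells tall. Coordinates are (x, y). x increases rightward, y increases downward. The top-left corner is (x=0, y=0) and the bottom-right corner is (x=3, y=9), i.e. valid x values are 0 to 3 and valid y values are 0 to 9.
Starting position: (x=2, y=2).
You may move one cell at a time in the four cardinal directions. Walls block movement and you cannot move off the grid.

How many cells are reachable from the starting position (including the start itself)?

BFS flood-fill from (x=2, y=2):
  Distance 0: (x=2, y=2)
  Distance 1: (x=2, y=1), (x=1, y=2), (x=3, y=2)
  Distance 2: (x=1, y=1), (x=3, y=1), (x=0, y=2), (x=3, y=3)
  Distance 3: (x=1, y=0), (x=3, y=0), (x=0, y=3)
  Distance 4: (x=0, y=0), (x=0, y=4)
  Distance 5: (x=0, y=5)
  Distance 6: (x=1, y=5), (x=0, y=6)
  Distance 7: (x=2, y=5), (x=1, y=6), (x=0, y=7)
  Distance 8: (x=2, y=4), (x=2, y=6)
  Distance 9: (x=3, y=6), (x=2, y=7)
  Distance 10: (x=3, y=7), (x=2, y=8)
  Distance 11: (x=2, y=9)
  Distance 12: (x=1, y=9), (x=3, y=9)
Total reachable: 28 (grid has 28 open cells total)

Answer: Reachable cells: 28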